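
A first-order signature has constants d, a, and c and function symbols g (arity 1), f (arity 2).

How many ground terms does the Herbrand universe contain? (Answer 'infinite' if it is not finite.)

infinite

The signature has at least one function symbol (g, arity 1) and at least one constant (d).
Iterating g gives infinitely many distinct ground terms: d, g(d), g(g(d)), ...
So the Herbrand universe is infinite.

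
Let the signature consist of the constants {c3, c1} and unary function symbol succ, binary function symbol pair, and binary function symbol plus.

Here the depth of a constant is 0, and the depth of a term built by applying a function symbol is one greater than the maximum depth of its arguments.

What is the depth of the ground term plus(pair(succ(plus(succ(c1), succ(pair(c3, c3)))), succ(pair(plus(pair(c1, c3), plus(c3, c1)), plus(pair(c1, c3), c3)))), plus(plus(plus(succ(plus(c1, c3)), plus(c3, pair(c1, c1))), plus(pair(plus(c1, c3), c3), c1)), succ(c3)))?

6

depth(succ(c1)) = 1 + depth(c1) = 1 + 0 = 1
depth(pair(c3, c3)) = 1 + max(0, 0) = 1
depth(succ(pair(c3, c3))) = 1 + depth(pair(c3, c3)) = 1 + 1 = 2
depth(plus(succ(c1), succ(pair(c3, c3)))) = 1 + max(1, 2) = 3
depth(succ(plus(succ(c1), succ(pair(c3, c3))))) = 1 + depth(plus(succ(c1), succ(pair(c3, c3)))) = 1 + 3 = 4
depth(pair(c1, c3)) = 1 + max(0, 0) = 1
depth(plus(c3, c1)) = 1 + max(0, 0) = 1
depth(plus(pair(c1, c3), plus(c3, c1))) = 1 + max(1, 1) = 2
depth(plus(pair(c1, c3), c3)) = 1 + max(1, 0) = 2
depth(pair(plus(pair(c1, c3), plus(c3, c1)), plus(pair(c1, c3), c3))) = 1 + max(2, 2) = 3
depth(succ(pair(plus(pair(c1, c3), plus(c3, c1)), plus(pair(c1, c3), c3)))) = 1 + depth(pair(plus(pair(c1, c3), plus(c3, c1)), plus(pair(c1, c3), c3))) = 1 + 3 = 4
depth(pair(succ(plus(succ(c1), succ(pair(c3, c3)))), succ(pair(plus(pair(c1, c3), plus(c3, c1)), plus(pair(c1, c3), c3))))) = 1 + max(4, 4) = 5
depth(plus(c1, c3)) = 1 + max(0, 0) = 1
depth(succ(plus(c1, c3))) = 1 + depth(plus(c1, c3)) = 1 + 1 = 2
depth(pair(c1, c1)) = 1 + max(0, 0) = 1
depth(plus(c3, pair(c1, c1))) = 1 + max(0, 1) = 2
depth(plus(succ(plus(c1, c3)), plus(c3, pair(c1, c1)))) = 1 + max(2, 2) = 3
depth(pair(plus(c1, c3), c3)) = 1 + max(1, 0) = 2
depth(plus(pair(plus(c1, c3), c3), c1)) = 1 + max(2, 0) = 3
depth(plus(plus(succ(plus(c1, c3)), plus(c3, pair(c1, c1))), plus(pair(plus(c1, c3), c3), c1))) = 1 + max(3, 3) = 4
depth(succ(c3)) = 1 + depth(c3) = 1 + 0 = 1
depth(plus(plus(plus(succ(plus(c1, c3)), plus(c3, pair(c1, c1))), plus(pair(plus(c1, c3), c3), c1)), succ(c3))) = 1 + max(4, 1) = 5
depth(plus(pair(succ(plus(succ(c1), succ(pair(c3, c3)))), succ(pair(plus(pair(c1, c3), plus(c3, c1)), plus(pair(c1, c3), c3)))), plus(plus(plus(succ(plus(c1, c3)), plus(c3, pair(c1, c1))), plus(pair(plus(c1, c3), c3), c1)), succ(c3)))) = 1 + max(5, 5) = 6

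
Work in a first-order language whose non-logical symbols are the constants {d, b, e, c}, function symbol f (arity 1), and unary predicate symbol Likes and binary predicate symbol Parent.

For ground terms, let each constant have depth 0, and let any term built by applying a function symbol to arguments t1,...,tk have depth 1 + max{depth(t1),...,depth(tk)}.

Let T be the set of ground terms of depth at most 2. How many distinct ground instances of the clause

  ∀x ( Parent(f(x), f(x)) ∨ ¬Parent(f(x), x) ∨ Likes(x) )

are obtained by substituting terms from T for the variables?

Ground terms of depth ≤ 2:
  If N_k denotes the number of depth-≤k ground terms, the 4 constants give N_0 = 4, and each function symbol of arity r contributes N_{k-1}^r new terms at level k: N_k = 4 + N_{k-1}.
  N_0 = 4
  N_1 = 4 + 4 = 8
  N_2 = 4 + 8 = 12
  Explicitly: d, b, e, c, f(d), f(b), f(e), f(c), f(f(d)), f(f(b)), f(f(e)), f(f(c)).
So there are 12 ground terms available for substitution.
The clause has 1 distinct variable (x), which appears in the body. In the free term algebra distinct substitutions yield syntactically distinct ground instances.
Number of ground instances = 12.

12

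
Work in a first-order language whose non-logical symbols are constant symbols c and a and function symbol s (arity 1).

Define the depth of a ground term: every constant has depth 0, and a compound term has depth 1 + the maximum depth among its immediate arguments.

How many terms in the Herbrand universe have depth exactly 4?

2

Let N_k = |{terms of depth ≤ k}|. Then N_0 = 2 and N_k = 2 + N_{k-1} for k ≥ 1 (one summand per function symbol, arity giving the exponent).
N_0 = 2
N_1 = 2 + 2 = 4
N_2 = 2 + 4 = 6
N_3 = 2 + 6 = 8
N_4 = 2 + 8 = 10
Terms of depth exactly 4: N_4 − N_3 = 10 − 8 = 2.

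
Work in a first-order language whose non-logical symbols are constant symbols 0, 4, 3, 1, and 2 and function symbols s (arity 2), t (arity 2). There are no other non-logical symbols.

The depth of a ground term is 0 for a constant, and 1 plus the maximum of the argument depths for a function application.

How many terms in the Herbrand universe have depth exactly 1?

50

Write N_k for the number of ground terms of depth ≤ k. A term of depth ≤ k is either a constant or a function symbol applied to arguments of depth ≤ k−1, so N_k = 5 + N_{k-1}^2 + N_{k-1}^2.
N_0 = 5
N_1 = 5 + 5^2 + 5^2 = 55
Terms of depth exactly 1: N_1 − N_0 = 55 − 5 = 50.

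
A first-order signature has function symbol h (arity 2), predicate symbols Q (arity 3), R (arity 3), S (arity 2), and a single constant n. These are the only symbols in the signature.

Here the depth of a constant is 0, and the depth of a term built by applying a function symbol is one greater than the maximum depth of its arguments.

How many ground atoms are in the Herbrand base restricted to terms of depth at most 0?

3

First count ground terms of depth ≤ 0.
Let N_k = |{terms of depth ≤ k}|. Then N_0 = 1 and N_k = 1 + N_{k-1}^2 for k ≥ 1 (one summand per function symbol, arity giving the exponent).
N_0 = 1
So |H| = 1.
Each predicate of arity r yields |H|^r ground atoms (one per choice of an r-tuple from H):
  Q: 1^3 = 1;  R: 1^3 = 1;  S: 1^2 = 1
Total ground atoms: 1 + 1 + 1 = 3.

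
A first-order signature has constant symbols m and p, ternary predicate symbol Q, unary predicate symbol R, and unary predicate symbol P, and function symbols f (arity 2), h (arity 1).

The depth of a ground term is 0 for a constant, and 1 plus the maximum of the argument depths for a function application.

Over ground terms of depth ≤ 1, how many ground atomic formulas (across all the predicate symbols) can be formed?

528

First count ground terms of depth ≤ 1.
If N_k denotes the number of depth-≤k ground terms, the 2 constants give N_0 = 2, and each function symbol of arity r contributes N_{k-1}^r new terms at level k: N_k = 2 + N_{k-1}^2 + N_{k-1}.
N_0 = 2
N_1 = 2 + 2^2 + 2 = 8
Explicitly: m, p, f(m, m), f(m, p), f(p, m), f(p, p), h(m), h(p).
So |H| = 8.
A ground atom is a predicate applied to a tuple of terms from H, so the count is the sum over predicates of |H|^arity:
  Q: 8^3 = 512;  R: 8;  P: 8
Total ground atoms: 512 + 8 + 8 = 528.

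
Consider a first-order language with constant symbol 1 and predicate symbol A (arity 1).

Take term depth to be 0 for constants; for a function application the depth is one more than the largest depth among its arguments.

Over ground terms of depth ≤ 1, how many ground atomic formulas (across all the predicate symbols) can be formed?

First count ground terms of depth ≤ 1.
With no function symbols every ground term is a constant, so there is exactly 1 ground term at every depth bound.
N_0 = 1
N_1 = 1
Explicitly: 1.
So |H| = 1.
Each predicate of arity r yields |H|^r ground atoms (one per choice of an r-tuple from H):
  A: 1
Total ground atoms: 1.

1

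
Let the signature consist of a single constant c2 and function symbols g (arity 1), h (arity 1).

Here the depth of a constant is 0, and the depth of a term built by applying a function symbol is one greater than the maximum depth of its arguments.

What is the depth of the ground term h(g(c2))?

depth(g(c2)) = 1 + depth(c2) = 1 + 0 = 1
depth(h(g(c2))) = 1 + depth(g(c2)) = 1 + 1 = 2

2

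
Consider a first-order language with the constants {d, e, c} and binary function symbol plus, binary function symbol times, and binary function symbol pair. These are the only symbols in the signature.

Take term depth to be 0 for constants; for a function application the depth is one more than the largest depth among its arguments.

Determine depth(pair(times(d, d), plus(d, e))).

2

depth(times(d, d)) = 1 + max(0, 0) = 1
depth(plus(d, e)) = 1 + max(0, 0) = 1
depth(pair(times(d, d), plus(d, e))) = 1 + max(1, 1) = 2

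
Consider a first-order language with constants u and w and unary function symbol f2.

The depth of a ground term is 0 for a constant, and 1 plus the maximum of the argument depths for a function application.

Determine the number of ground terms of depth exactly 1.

Write N_k for the number of ground terms of depth ≤ k. A term of depth ≤ k is either a constant or a function symbol applied to arguments of depth ≤ k−1, so N_k = 2 + N_{k-1}.
N_0 = 2
N_1 = 2 + 2 = 4
Terms of depth exactly 1: N_1 − N_0 = 4 − 2 = 2.

2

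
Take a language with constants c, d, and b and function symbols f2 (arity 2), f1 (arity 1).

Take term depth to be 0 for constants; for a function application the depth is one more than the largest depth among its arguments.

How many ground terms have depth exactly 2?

228

Let N_k = |{terms of depth ≤ k}|. Then N_0 = 3 and N_k = 3 + N_{k-1}^2 + N_{k-1} for k ≥ 1 (one summand per function symbol, arity giving the exponent).
N_0 = 3
N_1 = 3 + 3^2 + 3 = 15
N_2 = 3 + 15^2 + 15 = 243
Terms of depth exactly 2: N_2 − N_1 = 243 − 15 = 228.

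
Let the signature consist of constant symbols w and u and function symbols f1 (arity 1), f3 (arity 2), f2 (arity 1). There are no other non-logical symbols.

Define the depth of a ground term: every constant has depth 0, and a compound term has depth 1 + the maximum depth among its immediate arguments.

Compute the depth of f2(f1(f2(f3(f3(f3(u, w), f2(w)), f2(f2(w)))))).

6

depth(f3(u, w)) = 1 + max(0, 0) = 1
depth(f2(w)) = 1 + depth(w) = 1 + 0 = 1
depth(f3(f3(u, w), f2(w))) = 1 + max(1, 1) = 2
depth(f2(f2(w))) = 1 + depth(f2(w)) = 1 + 1 = 2
depth(f3(f3(f3(u, w), f2(w)), f2(f2(w)))) = 1 + max(2, 2) = 3
depth(f2(f3(f3(f3(u, w), f2(w)), f2(f2(w))))) = 1 + depth(f3(f3(f3(u, w), f2(w)), f2(f2(w)))) = 1 + 3 = 4
depth(f1(f2(f3(f3(f3(u, w), f2(w)), f2(f2(w)))))) = 1 + depth(f2(f3(f3(f3(u, w), f2(w)), f2(f2(w))))) = 1 + 4 = 5
depth(f2(f1(f2(f3(f3(f3(u, w), f2(w)), f2(f2(w))))))) = 1 + depth(f1(f2(f3(f3(f3(u, w), f2(w)), f2(f2(w)))))) = 1 + 5 = 6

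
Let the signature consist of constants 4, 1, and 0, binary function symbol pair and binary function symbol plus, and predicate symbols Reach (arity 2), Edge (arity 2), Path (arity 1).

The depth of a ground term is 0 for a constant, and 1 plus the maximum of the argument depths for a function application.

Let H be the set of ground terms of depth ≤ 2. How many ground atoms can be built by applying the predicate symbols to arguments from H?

1567335

First count ground terms of depth ≤ 2.
Let N_k = |{terms of depth ≤ k}|. Then N_0 = 3 and N_k = 3 + N_{k-1}^2 + N_{k-1}^2 for k ≥ 1 (one summand per function symbol, arity giving the exponent).
N_0 = 3
N_1 = 3 + 3^2 + 3^2 = 21
N_2 = 3 + 21^2 + 21^2 = 885
So |H| = 885.
Each predicate of arity r yields |H|^r ground atoms (one per choice of an r-tuple from H):
  Reach: 885^2 = 783225;  Edge: 885^2 = 783225;  Path: 885
Total ground atoms: 783225 + 783225 + 885 = 1567335.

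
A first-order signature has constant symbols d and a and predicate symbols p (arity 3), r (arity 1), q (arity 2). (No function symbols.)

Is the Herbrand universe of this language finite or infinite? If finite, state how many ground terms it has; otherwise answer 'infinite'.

There are no function symbols, so every ground term is one of the 2 constants.
The Herbrand universe is {d, a}, which is finite with 2 elements.

2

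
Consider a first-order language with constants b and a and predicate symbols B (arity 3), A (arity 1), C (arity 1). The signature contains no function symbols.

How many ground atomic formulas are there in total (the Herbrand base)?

With no function symbols, the Herbrand universe is just the 2 constants.
Ground atoms per predicate: B: 2^3 = 8, A: 2, C: 2.
Herbrand base size = 8 + 2 + 2 = 12.

12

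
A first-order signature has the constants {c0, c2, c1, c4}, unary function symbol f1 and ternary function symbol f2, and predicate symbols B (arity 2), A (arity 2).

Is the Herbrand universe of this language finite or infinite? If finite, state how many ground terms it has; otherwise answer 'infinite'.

infinite

The signature has at least one function symbol (f1, arity 1) and at least one constant (c0).
Iterating f1 gives infinitely many distinct ground terms: c0, f1(c0), f1(f1(c0)), ...
So the Herbrand universe is infinite.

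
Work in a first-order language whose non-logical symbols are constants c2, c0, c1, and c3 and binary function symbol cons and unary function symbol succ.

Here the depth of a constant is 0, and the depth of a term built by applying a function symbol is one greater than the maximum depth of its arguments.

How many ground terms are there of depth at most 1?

If N_k denotes the number of depth-≤k ground terms, the 4 constants give N_0 = 4, and each function symbol of arity r contributes N_{k-1}^r new terms at level k: N_k = 4 + N_{k-1}^2 + N_{k-1}.
N_0 = 4
N_1 = 4 + 4^2 + 4 = 24

24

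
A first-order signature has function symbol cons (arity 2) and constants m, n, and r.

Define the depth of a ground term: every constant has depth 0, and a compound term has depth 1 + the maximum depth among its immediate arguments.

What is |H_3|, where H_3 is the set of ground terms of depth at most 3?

Write N_k for the number of ground terms of depth ≤ k. A term of depth ≤ k is either a constant or a function symbol applied to arguments of depth ≤ k−1, so N_k = 3 + N_{k-1}^2.
N_0 = 3
N_1 = 3 + 3^2 = 12
N_2 = 3 + 12^2 = 147
N_3 = 3 + 147^2 = 21612

21612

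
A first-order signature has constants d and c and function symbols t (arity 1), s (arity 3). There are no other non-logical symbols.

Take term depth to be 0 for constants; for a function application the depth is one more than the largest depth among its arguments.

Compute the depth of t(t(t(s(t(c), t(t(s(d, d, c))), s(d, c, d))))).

depth(t(c)) = 1 + depth(c) = 1 + 0 = 1
depth(s(d, d, c)) = 1 + max(0, 0, 0) = 1
depth(t(s(d, d, c))) = 1 + depth(s(d, d, c)) = 1 + 1 = 2
depth(t(t(s(d, d, c)))) = 1 + depth(t(s(d, d, c))) = 1 + 2 = 3
depth(s(d, c, d)) = 1 + max(0, 0, 0) = 1
depth(s(t(c), t(t(s(d, d, c))), s(d, c, d))) = 1 + max(1, 3, 1) = 4
depth(t(s(t(c), t(t(s(d, d, c))), s(d, c, d)))) = 1 + depth(s(t(c), t(t(s(d, d, c))), s(d, c, d))) = 1 + 4 = 5
depth(t(t(s(t(c), t(t(s(d, d, c))), s(d, c, d))))) = 1 + depth(t(s(t(c), t(t(s(d, d, c))), s(d, c, d)))) = 1 + 5 = 6
depth(t(t(t(s(t(c), t(t(s(d, d, c))), s(d, c, d)))))) = 1 + depth(t(t(s(t(c), t(t(s(d, d, c))), s(d, c, d))))) = 1 + 6 = 7

7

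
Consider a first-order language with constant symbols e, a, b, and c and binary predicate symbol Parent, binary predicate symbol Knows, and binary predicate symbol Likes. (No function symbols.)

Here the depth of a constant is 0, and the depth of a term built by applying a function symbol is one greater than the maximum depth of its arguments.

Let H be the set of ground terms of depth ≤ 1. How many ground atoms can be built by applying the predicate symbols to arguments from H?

First count ground terms of depth ≤ 1.
With no function symbols every ground term is a constant, so there are exactly 4 ground terms at every depth bound.
N_0 = 4
N_1 = 4
Explicitly: e, a, b, c.
So |H| = 4.
For each predicate symbol, the number of ground atoms is |H| raised to its arity; summing:
  Parent: 4^2 = 16;  Knows: 4^2 = 16;  Likes: 4^2 = 16
Total ground atoms: 16 + 16 + 16 = 48.

48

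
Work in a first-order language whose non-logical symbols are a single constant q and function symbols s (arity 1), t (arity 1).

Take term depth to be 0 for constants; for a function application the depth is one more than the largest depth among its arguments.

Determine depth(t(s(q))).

2

depth(s(q)) = 1 + depth(q) = 1 + 0 = 1
depth(t(s(q))) = 1 + depth(s(q)) = 1 + 1 = 2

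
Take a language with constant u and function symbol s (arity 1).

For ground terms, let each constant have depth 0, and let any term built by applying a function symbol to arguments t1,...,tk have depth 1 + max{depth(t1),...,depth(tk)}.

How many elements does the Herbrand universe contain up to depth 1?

Write N_k for the number of ground terms of depth ≤ k. A term of depth ≤ k is either a constant or a function symbol applied to arguments of depth ≤ k−1, so N_k = 1 + N_{k-1}.
N_0 = 1
N_1 = 1 + 1 = 2
Explicitly: u, s(u).

2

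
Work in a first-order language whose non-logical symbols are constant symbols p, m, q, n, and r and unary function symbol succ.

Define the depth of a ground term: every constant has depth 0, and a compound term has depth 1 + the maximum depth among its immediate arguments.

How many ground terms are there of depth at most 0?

5

Count level by level. With function symbols succ/1, the terms of depth ≤ k are the 5 constants together with each function applied to depth-≤(k−1) tuples, so N_k = 5 + N_{k-1}.
N_0 = 5
Explicitly: p, m, q, n, r.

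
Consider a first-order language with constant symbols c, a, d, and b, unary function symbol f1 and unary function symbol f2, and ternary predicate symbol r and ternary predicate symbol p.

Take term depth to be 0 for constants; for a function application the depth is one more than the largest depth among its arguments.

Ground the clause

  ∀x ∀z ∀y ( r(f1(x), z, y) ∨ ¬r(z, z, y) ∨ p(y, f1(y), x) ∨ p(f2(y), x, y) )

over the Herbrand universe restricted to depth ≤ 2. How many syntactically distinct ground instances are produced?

Ground terms of depth ≤ 2:
  Count level by level. With function symbols f1/1, f2/1, the terms of depth ≤ k are the 4 constants together with each function applied to depth-≤(k−1) tuples, so N_k = 4 + N_{k-1} + N_{k-1}.
  N_0 = 4
  N_1 = 4 + 4 + 4 = 12
  N_2 = 4 + 12 + 12 = 28
So there are 28 ground terms available for substitution.
The body mentions every one of the 3 quantified variables; since ground terms form a free algebra, no two substitutions collapse to the same formula.
Number of ground instances = 28^3 = 21952.

21952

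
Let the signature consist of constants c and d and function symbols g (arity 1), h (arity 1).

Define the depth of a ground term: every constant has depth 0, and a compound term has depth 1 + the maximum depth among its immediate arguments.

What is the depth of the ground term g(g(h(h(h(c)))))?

5

depth(h(c)) = 1 + depth(c) = 1 + 0 = 1
depth(h(h(c))) = 1 + depth(h(c)) = 1 + 1 = 2
depth(h(h(h(c)))) = 1 + depth(h(h(c))) = 1 + 2 = 3
depth(g(h(h(h(c))))) = 1 + depth(h(h(h(c)))) = 1 + 3 = 4
depth(g(g(h(h(h(c)))))) = 1 + depth(g(h(h(h(c))))) = 1 + 4 = 5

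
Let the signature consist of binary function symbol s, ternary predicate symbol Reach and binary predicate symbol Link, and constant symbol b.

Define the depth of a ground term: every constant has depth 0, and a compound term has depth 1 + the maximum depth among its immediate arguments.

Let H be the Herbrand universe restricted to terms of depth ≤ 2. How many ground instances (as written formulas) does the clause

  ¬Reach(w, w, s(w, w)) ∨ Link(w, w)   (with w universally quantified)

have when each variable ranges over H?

Ground terms of depth ≤ 2:
  If N_k denotes the number of depth-≤k ground terms, the 1 constant gives N_0 = 1, and each function symbol of arity r contributes N_{k-1}^r new terms at level k: N_k = 1 + N_{k-1}^2.
  N_0 = 1
  N_1 = 1 + 1^2 = 2
  N_2 = 1 + 2^2 = 5
  Explicitly: b, s(b, b), s(b, s(b, b)), s(s(b, b), b), s(s(b, b), s(b, b)).
So there are 5 ground terms available for substitution.
The variable w ranges independently over the available ground terms, and distinct assignments produce distinct instances.
Number of ground instances = 5.

5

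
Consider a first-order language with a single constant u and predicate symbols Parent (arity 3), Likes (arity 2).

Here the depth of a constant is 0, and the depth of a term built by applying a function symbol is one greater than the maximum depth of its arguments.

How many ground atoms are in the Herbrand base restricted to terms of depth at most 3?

2

First count ground terms of depth ≤ 3.
With no function symbols every ground term is a constant, so there is exactly 1 ground term at every depth bound.
N_0 = 1
N_1 = 1
N_2 = 1
N_3 = 1
Explicitly: u.
So |H| = 1.
Ground atoms are formed by filling each argument slot of a predicate with a term from H, so an r-ary predicate gives |H|^r atoms:
  Parent: 1^3 = 1;  Likes: 1^2 = 1
Total ground atoms: 1 + 1 = 2.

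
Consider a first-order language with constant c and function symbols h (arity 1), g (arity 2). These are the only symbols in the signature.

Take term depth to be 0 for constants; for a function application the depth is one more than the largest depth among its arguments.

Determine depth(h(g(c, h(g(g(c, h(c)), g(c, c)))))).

6

depth(h(c)) = 1 + depth(c) = 1 + 0 = 1
depth(g(c, h(c))) = 1 + max(0, 1) = 2
depth(g(c, c)) = 1 + max(0, 0) = 1
depth(g(g(c, h(c)), g(c, c))) = 1 + max(2, 1) = 3
depth(h(g(g(c, h(c)), g(c, c)))) = 1 + depth(g(g(c, h(c)), g(c, c))) = 1 + 3 = 4
depth(g(c, h(g(g(c, h(c)), g(c, c))))) = 1 + max(0, 4) = 5
depth(h(g(c, h(g(g(c, h(c)), g(c, c)))))) = 1 + depth(g(c, h(g(g(c, h(c)), g(c, c))))) = 1 + 5 = 6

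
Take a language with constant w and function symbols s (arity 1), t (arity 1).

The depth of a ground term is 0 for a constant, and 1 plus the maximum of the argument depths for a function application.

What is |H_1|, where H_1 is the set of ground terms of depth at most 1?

Count level by level. With function symbols s/1, t/1, the terms of depth ≤ k are the 1 constant together with each function applied to depth-≤(k−1) tuples, so N_k = 1 + N_{k-1} + N_{k-1}.
N_0 = 1
N_1 = 1 + 1 + 1 = 3
Explicitly: w, s(w), t(w).

3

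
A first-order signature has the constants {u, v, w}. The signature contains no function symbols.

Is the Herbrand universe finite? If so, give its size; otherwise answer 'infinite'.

3

There are no function symbols, so every ground term is one of the 3 constants.
The Herbrand universe is {u, v, w}, which is finite with 3 elements.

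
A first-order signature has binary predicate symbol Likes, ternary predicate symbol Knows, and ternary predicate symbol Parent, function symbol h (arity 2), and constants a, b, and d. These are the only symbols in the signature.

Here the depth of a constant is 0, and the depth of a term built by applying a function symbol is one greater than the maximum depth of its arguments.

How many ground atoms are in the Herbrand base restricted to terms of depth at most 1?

3600

First count ground terms of depth ≤ 1.
Let N_k = |{terms of depth ≤ k}|. Then N_0 = 3 and N_k = 3 + N_{k-1}^2 for k ≥ 1 (one summand per function symbol, arity giving the exponent).
N_0 = 3
N_1 = 3 + 3^2 = 12
Explicitly: a, b, d, h(a, a), h(a, b), h(a, d), h(b, a), h(b, b), h(b, d), h(d, a), h(d, b), h(d, d).
So |H| = 12.
For each predicate symbol, the number of ground atoms is |H| raised to its arity; summing:
  Likes: 12^2 = 144;  Knows: 12^3 = 1728;  Parent: 12^3 = 1728
Total ground atoms: 144 + 1728 + 1728 = 3600.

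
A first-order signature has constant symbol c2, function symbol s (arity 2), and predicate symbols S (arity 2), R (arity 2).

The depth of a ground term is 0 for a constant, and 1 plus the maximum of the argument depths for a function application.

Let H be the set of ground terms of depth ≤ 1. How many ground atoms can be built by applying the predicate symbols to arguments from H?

8

First count ground terms of depth ≤ 1.
Let N_k count ground terms of depth at most k. Each non-constant term of depth ≤ k is some function symbol applied to depth-≤(k−1) arguments, giving N_k = 1 + N_{k-1}^2.
N_0 = 1
N_1 = 1 + 1^2 = 2
Explicitly: c2, s(c2, c2).
So |H| = 2.
Ground atoms are formed by filling each argument slot of a predicate with a term from H, so an r-ary predicate gives |H|^r atoms:
  S: 2^2 = 4;  R: 2^2 = 4
Total ground atoms: 4 + 4 = 8.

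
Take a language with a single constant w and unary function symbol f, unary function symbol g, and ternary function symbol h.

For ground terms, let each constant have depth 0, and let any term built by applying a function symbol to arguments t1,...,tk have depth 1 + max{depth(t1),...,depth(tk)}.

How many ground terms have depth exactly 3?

389091

Let N_k count ground terms of depth at most k. Each non-constant term of depth ≤ k is some function symbol applied to depth-≤(k−1) arguments, giving N_k = 1 + N_{k-1} + N_{k-1} + N_{k-1}^3.
N_0 = 1
N_1 = 1 + 1 + 1 + 1^3 = 4
N_2 = 1 + 4 + 4 + 4^3 = 73
N_3 = 1 + 73 + 73 + 73^3 = 389164
Terms of depth exactly 3: N_3 − N_2 = 389164 − 73 = 389091.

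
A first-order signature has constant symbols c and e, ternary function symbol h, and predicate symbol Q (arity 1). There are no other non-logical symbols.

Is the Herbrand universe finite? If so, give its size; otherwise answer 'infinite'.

The signature has at least one function symbol (h, arity 3) and at least one constant (c).
Iterating h gives infinitely many distinct ground terms: c, h(c, c, c), h(h(c, c, c), h(c, c, c), h(c, c, c)), ...
So the Herbrand universe is infinite.

infinite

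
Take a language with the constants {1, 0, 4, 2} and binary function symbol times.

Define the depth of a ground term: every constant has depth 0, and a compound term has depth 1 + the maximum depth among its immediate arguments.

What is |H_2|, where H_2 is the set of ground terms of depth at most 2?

Let N_k = |{terms of depth ≤ k}|. Then N_0 = 4 and N_k = 4 + N_{k-1}^2 for k ≥ 1 (one summand per function symbol, arity giving the exponent).
N_0 = 4
N_1 = 4 + 4^2 = 20
N_2 = 4 + 20^2 = 404

404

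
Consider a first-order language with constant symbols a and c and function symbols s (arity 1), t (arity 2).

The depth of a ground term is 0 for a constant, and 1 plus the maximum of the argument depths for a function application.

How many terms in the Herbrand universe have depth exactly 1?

Count level by level. With function symbols s/1, t/2, the terms of depth ≤ k are the 2 constants together with each function applied to depth-≤(k−1) tuples, so N_k = 2 + N_{k-1} + N_{k-1}^2.
N_0 = 2
N_1 = 2 + 2 + 2^2 = 8
Terms of depth exactly 1: N_1 − N_0 = 8 − 2 = 6.

6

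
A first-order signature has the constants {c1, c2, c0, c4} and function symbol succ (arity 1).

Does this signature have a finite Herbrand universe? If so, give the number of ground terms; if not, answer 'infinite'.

infinite

The signature has at least one function symbol (succ, arity 1) and at least one constant (c1).
Iterating succ gives infinitely many distinct ground terms: c1, succ(c1), succ(succ(c1)), ...
So the Herbrand universe is infinite.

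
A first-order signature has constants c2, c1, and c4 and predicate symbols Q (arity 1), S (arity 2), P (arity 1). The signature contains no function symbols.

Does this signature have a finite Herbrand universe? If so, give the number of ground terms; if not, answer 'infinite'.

3

There are no function symbols, so every ground term is one of the 3 constants.
The Herbrand universe is {c2, c1, c4}, which is finite with 3 elements.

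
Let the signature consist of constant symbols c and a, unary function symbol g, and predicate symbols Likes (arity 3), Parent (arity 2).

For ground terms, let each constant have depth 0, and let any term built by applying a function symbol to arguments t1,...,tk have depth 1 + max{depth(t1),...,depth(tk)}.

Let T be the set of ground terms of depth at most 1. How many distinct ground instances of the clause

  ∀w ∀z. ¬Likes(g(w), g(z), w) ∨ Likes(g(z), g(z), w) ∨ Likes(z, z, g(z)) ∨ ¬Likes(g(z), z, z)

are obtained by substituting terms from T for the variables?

16

Ground terms of depth ≤ 1:
  Write N_k for the number of ground terms of depth ≤ k. A term of depth ≤ k is either a constant or a function symbol applied to arguments of depth ≤ k−1, so N_k = 2 + N_{k-1}.
  N_0 = 2
  N_1 = 2 + 2 = 4
  Explicitly: c, a, g(c), g(a).
So there are 4 ground terms available for substitution.
There are 2 variables to instantiate (w, z), each occurring in at least one literal, so different choices give different ground instances.
Number of ground instances = 4^2 = 16.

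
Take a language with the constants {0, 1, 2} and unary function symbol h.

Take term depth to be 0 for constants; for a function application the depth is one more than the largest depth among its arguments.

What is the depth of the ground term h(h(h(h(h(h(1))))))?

6

depth(h(1)) = 1 + depth(1) = 1 + 0 = 1
depth(h(h(1))) = 1 + depth(h(1)) = 1 + 1 = 2
depth(h(h(h(1)))) = 1 + depth(h(h(1))) = 1 + 2 = 3
depth(h(h(h(h(1))))) = 1 + depth(h(h(h(1)))) = 1 + 3 = 4
depth(h(h(h(h(h(1)))))) = 1 + depth(h(h(h(h(1))))) = 1 + 4 = 5
depth(h(h(h(h(h(h(1))))))) = 1 + depth(h(h(h(h(h(1)))))) = 1 + 5 = 6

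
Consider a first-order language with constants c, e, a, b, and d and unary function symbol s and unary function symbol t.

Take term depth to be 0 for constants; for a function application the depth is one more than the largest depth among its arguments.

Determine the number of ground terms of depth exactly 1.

10

Count level by level. With function symbols s/1, t/1, the terms of depth ≤ k are the 5 constants together with each function applied to depth-≤(k−1) tuples, so N_k = 5 + N_{k-1} + N_{k-1}.
N_0 = 5
N_1 = 5 + 5 + 5 = 15
Terms of depth exactly 1: N_1 − N_0 = 15 − 5 = 10.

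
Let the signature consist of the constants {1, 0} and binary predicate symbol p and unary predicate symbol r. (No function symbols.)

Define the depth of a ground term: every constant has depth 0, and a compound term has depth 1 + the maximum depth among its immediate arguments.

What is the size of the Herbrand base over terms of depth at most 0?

First count ground terms of depth ≤ 0.
With no function symbols every ground term is a constant, so there are exactly 2 ground terms at every depth bound.
N_0 = 2
Explicitly: 1, 0.
So |H| = 2.
Each predicate of arity r yields |H|^r ground atoms (one per choice of an r-tuple from H):
  p: 2^2 = 4;  r: 2
Total ground atoms: 4 + 2 = 6.

6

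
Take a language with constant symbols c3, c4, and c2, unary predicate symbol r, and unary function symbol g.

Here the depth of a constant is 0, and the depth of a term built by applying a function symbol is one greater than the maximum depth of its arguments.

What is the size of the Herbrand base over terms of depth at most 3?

First count ground terms of depth ≤ 3.
Count level by level. With function symbols g/1, the terms of depth ≤ k are the 3 constants together with each function applied to depth-≤(k−1) tuples, so N_k = 3 + N_{k-1}.
N_0 = 3
N_1 = 3 + 3 = 6
N_2 = 3 + 6 = 9
N_3 = 3 + 9 = 12
Explicitly: c3, c4, c2, g(c3), g(c4), g(c2), g(g(c3)), g(g(c4)), g(g(c2)), g(g(g(c3))), g(g(g(c4))), g(g(g(c2))).
So |H| = 12.
A ground atom is a predicate applied to a tuple of terms from H, so the count is the sum over predicates of |H|^arity:
  r: 12
Total ground atoms: 12.

12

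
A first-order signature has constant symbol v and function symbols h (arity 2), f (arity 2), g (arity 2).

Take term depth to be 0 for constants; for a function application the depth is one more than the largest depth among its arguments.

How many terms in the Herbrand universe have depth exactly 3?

If N_k denotes the number of depth-≤k ground terms, the 1 constant gives N_0 = 1, and each function symbol of arity r contributes N_{k-1}^r new terms at level k: N_k = 1 + N_{k-1}^2 + N_{k-1}^2 + N_{k-1}^2.
N_0 = 1
N_1 = 1 + 1^2 + 1^2 + 1^2 = 4
N_2 = 1 + 4^2 + 4^2 + 4^2 = 49
N_3 = 1 + 49^2 + 49^2 + 49^2 = 7204
Terms of depth exactly 3: N_3 − N_2 = 7204 − 49 = 7155.

7155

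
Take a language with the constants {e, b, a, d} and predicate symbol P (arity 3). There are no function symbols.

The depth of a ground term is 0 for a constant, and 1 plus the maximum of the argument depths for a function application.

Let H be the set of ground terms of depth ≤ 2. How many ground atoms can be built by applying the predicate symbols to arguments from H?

First count ground terms of depth ≤ 2.
With no function symbols every ground term is a constant, so there are exactly 4 ground terms at every depth bound.
N_0 = 4
N_1 = 4
N_2 = 4
Explicitly: e, b, a, d.
So |H| = 4.
For each predicate symbol, the number of ground atoms is |H| raised to its arity; summing:
  P: 4^3 = 64
Total ground atoms: 64.

64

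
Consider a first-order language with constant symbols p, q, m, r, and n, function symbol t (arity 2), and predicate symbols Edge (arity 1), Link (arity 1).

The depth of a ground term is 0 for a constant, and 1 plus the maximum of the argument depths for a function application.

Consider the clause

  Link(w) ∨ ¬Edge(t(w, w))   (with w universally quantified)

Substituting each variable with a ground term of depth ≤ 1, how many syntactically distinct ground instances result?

Ground terms of depth ≤ 1:
  Let N_k = |{terms of depth ≤ k}|. Then N_0 = 5 and N_k = 5 + N_{k-1}^2 for k ≥ 1 (one summand per function symbol, arity giving the exponent).
  N_0 = 5
  N_1 = 5 + 5^2 = 30
So there are 30 ground terms available for substitution.
The clause has 1 distinct variable (w), which appears in the body. In the free term algebra distinct substitutions yield syntactically distinct ground instances.
Number of ground instances = 30.

30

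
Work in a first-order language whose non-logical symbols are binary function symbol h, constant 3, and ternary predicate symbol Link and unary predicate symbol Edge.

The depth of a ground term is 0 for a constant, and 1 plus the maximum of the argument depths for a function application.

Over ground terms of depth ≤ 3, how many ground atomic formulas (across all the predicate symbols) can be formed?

First count ground terms of depth ≤ 3.
Write N_k for the number of ground terms of depth ≤ k. A term of depth ≤ k is either a constant or a function symbol applied to arguments of depth ≤ k−1, so N_k = 1 + N_{k-1}^2.
N_0 = 1
N_1 = 1 + 1^2 = 2
N_2 = 1 + 2^2 = 5
N_3 = 1 + 5^2 = 26
So |H| = 26.
Each predicate of arity r yields |H|^r ground atoms (one per choice of an r-tuple from H):
  Link: 26^3 = 17576;  Edge: 26
Total ground atoms: 17576 + 26 = 17602.

17602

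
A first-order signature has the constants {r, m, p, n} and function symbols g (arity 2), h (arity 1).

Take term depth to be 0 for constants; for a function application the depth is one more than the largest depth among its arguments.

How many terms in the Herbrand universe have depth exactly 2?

580

If N_k denotes the number of depth-≤k ground terms, the 4 constants give N_0 = 4, and each function symbol of arity r contributes N_{k-1}^r new terms at level k: N_k = 4 + N_{k-1}^2 + N_{k-1}.
N_0 = 4
N_1 = 4 + 4^2 + 4 = 24
N_2 = 4 + 24^2 + 24 = 604
Terms of depth exactly 2: N_2 − N_1 = 604 − 24 = 580.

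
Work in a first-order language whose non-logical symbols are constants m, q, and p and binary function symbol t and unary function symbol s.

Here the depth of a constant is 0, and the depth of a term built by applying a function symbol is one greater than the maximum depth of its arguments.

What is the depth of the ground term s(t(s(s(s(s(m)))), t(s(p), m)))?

6

depth(s(m)) = 1 + depth(m) = 1 + 0 = 1
depth(s(s(m))) = 1 + depth(s(m)) = 1 + 1 = 2
depth(s(s(s(m)))) = 1 + depth(s(s(m))) = 1 + 2 = 3
depth(s(s(s(s(m))))) = 1 + depth(s(s(s(m)))) = 1 + 3 = 4
depth(s(p)) = 1 + depth(p) = 1 + 0 = 1
depth(t(s(p), m)) = 1 + max(1, 0) = 2
depth(t(s(s(s(s(m)))), t(s(p), m))) = 1 + max(4, 2) = 5
depth(s(t(s(s(s(s(m)))), t(s(p), m)))) = 1 + depth(t(s(s(s(s(m)))), t(s(p), m))) = 1 + 5 = 6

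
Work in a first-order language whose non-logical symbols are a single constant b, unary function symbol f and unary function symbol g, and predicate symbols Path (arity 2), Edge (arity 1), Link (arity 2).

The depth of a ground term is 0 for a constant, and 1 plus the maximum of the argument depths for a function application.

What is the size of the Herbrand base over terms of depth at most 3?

First count ground terms of depth ≤ 3.
Write N_k for the number of ground terms of depth ≤ k. A term of depth ≤ k is either a constant or a function symbol applied to arguments of depth ≤ k−1, so N_k = 1 + N_{k-1} + N_{k-1}.
N_0 = 1
N_1 = 1 + 1 + 1 = 3
N_2 = 1 + 3 + 3 = 7
N_3 = 1 + 7 + 7 = 15
So |H| = 15.
A ground atom is a predicate applied to a tuple of terms from H, so the count is the sum over predicates of |H|^arity:
  Path: 15^2 = 225;  Edge: 15;  Link: 15^2 = 225
Total ground atoms: 225 + 15 + 225 = 465.

465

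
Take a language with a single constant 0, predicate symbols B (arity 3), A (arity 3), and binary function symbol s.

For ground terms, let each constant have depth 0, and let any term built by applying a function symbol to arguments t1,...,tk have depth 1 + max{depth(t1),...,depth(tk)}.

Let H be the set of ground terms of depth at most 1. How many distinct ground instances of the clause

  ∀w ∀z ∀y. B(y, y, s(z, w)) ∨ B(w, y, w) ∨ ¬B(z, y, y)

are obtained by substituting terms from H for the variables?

8

Ground terms of depth ≤ 1:
  Count level by level. With function symbols s/2, the terms of depth ≤ k are the 1 constant together with each function applied to depth-≤(k−1) tuples, so N_k = 1 + N_{k-1}^2.
  N_0 = 1
  N_1 = 1 + 1^2 = 2
  Explicitly: 0, s(0, 0).
So there are 2 ground terms available for substitution.
The body mentions every one of the 3 quantified variables; since ground terms form a free algebra, no two substitutions collapse to the same formula.
Number of ground instances = 2^3 = 8.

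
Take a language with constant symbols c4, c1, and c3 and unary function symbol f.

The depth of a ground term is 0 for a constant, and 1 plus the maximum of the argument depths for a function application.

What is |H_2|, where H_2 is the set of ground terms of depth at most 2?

If N_k denotes the number of depth-≤k ground terms, the 3 constants give N_0 = 3, and each function symbol of arity r contributes N_{k-1}^r new terms at level k: N_k = 3 + N_{k-1}.
N_0 = 3
N_1 = 3 + 3 = 6
N_2 = 3 + 6 = 9
Explicitly: c4, c1, c3, f(c4), f(c1), f(c3), f(f(c4)), f(f(c1)), f(f(c3)).

9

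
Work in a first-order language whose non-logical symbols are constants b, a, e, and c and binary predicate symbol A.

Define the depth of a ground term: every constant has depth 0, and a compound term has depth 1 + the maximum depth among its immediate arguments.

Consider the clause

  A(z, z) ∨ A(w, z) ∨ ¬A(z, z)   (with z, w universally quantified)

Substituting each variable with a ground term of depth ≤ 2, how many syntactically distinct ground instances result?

Ground terms of depth ≤ 2:
  With no function symbols every ground term is a constant, so there are exactly 4 ground terms at every depth bound.
  N_0 = 4
  N_1 = 4
  N_2 = 4
  Explicitly: b, a, e, c.
So there are 4 ground terms available for substitution.
There are 2 variables to instantiate (z, w), each occurring in at least one literal, so different choices give different ground instances.
Number of ground instances = 4^2 = 16.

16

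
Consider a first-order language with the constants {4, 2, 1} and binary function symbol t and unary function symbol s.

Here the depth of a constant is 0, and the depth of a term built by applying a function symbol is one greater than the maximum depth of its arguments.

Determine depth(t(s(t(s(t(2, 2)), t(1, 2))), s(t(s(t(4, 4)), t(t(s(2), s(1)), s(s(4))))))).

6

depth(t(2, 2)) = 1 + max(0, 0) = 1
depth(s(t(2, 2))) = 1 + depth(t(2, 2)) = 1 + 1 = 2
depth(t(1, 2)) = 1 + max(0, 0) = 1
depth(t(s(t(2, 2)), t(1, 2))) = 1 + max(2, 1) = 3
depth(s(t(s(t(2, 2)), t(1, 2)))) = 1 + depth(t(s(t(2, 2)), t(1, 2))) = 1 + 3 = 4
depth(t(4, 4)) = 1 + max(0, 0) = 1
depth(s(t(4, 4))) = 1 + depth(t(4, 4)) = 1 + 1 = 2
depth(s(2)) = 1 + depth(2) = 1 + 0 = 1
depth(s(1)) = 1 + depth(1) = 1 + 0 = 1
depth(t(s(2), s(1))) = 1 + max(1, 1) = 2
depth(s(4)) = 1 + depth(4) = 1 + 0 = 1
depth(s(s(4))) = 1 + depth(s(4)) = 1 + 1 = 2
depth(t(t(s(2), s(1)), s(s(4)))) = 1 + max(2, 2) = 3
depth(t(s(t(4, 4)), t(t(s(2), s(1)), s(s(4))))) = 1 + max(2, 3) = 4
depth(s(t(s(t(4, 4)), t(t(s(2), s(1)), s(s(4)))))) = 1 + depth(t(s(t(4, 4)), t(t(s(2), s(1)), s(s(4))))) = 1 + 4 = 5
depth(t(s(t(s(t(2, 2)), t(1, 2))), s(t(s(t(4, 4)), t(t(s(2), s(1)), s(s(4))))))) = 1 + max(4, 5) = 6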